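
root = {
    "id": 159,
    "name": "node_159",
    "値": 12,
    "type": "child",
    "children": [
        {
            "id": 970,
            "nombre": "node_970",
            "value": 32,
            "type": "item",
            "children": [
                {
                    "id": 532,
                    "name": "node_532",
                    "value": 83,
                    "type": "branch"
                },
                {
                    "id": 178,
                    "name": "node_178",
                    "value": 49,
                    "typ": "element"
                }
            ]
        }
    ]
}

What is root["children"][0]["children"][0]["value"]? 83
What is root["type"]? "child"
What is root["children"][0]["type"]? "item"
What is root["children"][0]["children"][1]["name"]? "node_178"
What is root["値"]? 12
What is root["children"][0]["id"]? 970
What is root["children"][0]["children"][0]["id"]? 532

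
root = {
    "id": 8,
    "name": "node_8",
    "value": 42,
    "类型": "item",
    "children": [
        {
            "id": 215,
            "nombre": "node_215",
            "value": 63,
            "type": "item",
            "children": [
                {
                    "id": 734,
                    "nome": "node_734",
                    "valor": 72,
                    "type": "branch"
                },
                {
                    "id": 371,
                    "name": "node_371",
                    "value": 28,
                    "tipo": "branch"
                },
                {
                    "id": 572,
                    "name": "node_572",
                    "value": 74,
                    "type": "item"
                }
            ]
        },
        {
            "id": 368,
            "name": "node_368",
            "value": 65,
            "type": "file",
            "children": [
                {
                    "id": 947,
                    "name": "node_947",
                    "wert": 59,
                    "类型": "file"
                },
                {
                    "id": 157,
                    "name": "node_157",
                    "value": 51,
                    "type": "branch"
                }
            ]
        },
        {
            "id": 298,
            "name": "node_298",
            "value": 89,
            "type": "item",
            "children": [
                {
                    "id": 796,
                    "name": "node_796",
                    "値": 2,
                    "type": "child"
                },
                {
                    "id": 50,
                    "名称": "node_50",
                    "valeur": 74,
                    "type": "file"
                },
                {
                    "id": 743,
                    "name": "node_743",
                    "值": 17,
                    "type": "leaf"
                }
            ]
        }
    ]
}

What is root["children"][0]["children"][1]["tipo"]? "branch"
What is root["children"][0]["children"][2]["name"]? "node_572"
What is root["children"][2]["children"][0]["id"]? 796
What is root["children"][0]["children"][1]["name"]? "node_371"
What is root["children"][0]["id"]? 215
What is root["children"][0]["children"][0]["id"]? 734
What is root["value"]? 42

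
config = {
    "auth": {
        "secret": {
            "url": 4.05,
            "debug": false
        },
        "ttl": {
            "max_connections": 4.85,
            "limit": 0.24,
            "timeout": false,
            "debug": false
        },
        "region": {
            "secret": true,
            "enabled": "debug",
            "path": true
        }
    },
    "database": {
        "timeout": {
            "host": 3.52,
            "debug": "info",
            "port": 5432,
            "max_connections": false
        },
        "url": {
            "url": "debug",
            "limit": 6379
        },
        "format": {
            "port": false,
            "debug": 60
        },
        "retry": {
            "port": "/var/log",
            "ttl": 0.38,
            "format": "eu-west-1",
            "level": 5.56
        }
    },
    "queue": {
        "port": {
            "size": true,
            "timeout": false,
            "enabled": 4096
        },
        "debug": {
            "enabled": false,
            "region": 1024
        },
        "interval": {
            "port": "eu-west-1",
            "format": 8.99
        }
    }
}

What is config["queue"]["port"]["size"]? True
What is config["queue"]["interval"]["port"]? "eu-west-1"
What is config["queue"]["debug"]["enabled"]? False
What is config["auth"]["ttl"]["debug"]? False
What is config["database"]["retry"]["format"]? "eu-west-1"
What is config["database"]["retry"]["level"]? 5.56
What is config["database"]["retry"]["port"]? "/var/log"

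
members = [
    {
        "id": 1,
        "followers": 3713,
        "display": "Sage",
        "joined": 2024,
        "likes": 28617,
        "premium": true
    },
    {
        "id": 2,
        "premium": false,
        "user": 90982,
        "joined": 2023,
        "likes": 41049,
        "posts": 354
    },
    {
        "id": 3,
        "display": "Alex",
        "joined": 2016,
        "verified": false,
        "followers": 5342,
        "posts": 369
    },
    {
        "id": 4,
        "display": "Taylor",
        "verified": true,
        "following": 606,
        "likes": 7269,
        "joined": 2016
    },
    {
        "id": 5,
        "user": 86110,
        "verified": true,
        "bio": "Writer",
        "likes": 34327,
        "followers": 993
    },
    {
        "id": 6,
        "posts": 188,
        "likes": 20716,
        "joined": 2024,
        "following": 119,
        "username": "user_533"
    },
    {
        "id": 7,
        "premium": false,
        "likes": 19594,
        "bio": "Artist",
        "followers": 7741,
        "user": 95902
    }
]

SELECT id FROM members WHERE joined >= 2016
[1, 2, 3, 4, 6]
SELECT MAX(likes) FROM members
41049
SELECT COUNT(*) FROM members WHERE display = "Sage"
1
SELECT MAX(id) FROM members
7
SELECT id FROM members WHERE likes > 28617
[2, 5]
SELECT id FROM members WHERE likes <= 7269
[4]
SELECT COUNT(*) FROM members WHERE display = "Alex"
1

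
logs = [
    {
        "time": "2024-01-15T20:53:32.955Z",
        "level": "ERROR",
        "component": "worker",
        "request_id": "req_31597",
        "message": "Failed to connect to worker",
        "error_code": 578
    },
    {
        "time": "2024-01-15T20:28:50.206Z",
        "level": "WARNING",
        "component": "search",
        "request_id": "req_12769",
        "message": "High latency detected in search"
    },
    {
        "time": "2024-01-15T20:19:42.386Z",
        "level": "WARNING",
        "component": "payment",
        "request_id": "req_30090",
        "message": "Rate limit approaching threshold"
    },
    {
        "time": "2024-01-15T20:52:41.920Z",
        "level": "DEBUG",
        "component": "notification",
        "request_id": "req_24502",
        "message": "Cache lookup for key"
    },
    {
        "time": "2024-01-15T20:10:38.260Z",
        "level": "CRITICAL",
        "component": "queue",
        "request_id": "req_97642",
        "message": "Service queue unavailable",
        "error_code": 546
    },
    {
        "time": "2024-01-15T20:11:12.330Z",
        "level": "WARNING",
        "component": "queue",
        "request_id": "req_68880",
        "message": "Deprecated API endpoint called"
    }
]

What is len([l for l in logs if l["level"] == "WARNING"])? 3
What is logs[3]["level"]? "DEBUG"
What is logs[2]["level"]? "WARNING"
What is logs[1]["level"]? "WARNING"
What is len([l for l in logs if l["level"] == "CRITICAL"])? 1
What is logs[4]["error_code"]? 546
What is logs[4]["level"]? "CRITICAL"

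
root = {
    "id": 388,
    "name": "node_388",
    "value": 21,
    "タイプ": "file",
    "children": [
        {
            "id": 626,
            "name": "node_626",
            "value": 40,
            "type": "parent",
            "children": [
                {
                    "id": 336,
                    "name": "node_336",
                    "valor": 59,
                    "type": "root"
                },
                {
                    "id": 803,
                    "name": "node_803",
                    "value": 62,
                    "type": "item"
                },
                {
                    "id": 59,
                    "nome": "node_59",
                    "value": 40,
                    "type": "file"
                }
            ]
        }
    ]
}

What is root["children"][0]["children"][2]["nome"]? "node_59"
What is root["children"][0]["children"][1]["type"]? "item"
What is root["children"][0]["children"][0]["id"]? 336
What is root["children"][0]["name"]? "node_626"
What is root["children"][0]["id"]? 626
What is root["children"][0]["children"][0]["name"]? "node_336"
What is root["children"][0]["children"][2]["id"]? 59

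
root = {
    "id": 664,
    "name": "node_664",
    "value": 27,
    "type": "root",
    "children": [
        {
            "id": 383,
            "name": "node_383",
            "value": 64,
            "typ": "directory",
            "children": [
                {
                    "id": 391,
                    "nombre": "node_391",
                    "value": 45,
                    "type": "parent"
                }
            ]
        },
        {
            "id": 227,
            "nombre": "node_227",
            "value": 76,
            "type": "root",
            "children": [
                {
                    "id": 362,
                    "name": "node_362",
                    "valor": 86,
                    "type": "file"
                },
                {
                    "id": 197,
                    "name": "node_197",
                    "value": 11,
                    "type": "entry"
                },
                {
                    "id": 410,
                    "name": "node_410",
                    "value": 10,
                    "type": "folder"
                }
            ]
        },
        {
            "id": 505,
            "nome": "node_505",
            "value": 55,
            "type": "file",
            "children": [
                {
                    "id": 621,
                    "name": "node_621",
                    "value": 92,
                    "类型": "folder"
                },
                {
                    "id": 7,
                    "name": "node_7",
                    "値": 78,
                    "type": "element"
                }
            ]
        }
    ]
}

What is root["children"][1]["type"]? "root"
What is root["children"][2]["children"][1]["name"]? "node_7"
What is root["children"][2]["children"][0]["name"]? "node_621"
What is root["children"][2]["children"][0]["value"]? 92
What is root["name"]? "node_664"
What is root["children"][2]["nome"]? "node_505"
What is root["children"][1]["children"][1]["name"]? "node_197"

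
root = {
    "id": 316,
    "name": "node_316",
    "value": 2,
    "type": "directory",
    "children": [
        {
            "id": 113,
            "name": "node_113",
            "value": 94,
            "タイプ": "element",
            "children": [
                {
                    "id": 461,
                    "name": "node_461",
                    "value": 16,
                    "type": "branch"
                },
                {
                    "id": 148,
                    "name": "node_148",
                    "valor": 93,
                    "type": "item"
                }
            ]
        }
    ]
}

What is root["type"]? "directory"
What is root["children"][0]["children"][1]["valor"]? 93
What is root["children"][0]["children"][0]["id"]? 461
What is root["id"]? 316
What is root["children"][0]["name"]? "node_113"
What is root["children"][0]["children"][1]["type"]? "item"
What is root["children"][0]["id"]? 113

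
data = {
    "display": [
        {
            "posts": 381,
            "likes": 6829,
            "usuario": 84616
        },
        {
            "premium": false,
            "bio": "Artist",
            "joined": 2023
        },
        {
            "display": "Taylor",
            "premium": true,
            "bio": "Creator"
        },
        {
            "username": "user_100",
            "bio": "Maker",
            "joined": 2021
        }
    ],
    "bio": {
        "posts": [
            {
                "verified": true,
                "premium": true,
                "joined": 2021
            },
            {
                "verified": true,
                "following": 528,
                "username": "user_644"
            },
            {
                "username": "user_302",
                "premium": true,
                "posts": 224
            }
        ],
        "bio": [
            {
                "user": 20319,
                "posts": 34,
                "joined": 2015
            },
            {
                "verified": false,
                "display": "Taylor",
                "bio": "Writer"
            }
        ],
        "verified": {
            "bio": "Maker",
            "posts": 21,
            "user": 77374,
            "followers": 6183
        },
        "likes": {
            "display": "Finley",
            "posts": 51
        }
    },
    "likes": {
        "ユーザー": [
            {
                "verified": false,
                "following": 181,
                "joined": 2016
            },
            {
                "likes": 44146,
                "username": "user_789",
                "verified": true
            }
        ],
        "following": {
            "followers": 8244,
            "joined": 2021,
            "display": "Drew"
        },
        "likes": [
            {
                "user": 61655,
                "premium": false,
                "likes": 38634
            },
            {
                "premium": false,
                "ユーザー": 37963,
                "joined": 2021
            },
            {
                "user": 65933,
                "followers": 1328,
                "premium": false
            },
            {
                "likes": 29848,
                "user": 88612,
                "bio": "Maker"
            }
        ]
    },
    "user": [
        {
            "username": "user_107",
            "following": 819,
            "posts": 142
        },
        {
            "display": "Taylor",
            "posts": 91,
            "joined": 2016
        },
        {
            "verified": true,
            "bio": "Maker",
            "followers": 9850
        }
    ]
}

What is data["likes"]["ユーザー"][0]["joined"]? 2016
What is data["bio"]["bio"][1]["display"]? "Taylor"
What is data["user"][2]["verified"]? True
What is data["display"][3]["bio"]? "Maker"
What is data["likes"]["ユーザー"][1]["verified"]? True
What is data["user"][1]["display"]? "Taylor"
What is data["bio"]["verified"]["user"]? 77374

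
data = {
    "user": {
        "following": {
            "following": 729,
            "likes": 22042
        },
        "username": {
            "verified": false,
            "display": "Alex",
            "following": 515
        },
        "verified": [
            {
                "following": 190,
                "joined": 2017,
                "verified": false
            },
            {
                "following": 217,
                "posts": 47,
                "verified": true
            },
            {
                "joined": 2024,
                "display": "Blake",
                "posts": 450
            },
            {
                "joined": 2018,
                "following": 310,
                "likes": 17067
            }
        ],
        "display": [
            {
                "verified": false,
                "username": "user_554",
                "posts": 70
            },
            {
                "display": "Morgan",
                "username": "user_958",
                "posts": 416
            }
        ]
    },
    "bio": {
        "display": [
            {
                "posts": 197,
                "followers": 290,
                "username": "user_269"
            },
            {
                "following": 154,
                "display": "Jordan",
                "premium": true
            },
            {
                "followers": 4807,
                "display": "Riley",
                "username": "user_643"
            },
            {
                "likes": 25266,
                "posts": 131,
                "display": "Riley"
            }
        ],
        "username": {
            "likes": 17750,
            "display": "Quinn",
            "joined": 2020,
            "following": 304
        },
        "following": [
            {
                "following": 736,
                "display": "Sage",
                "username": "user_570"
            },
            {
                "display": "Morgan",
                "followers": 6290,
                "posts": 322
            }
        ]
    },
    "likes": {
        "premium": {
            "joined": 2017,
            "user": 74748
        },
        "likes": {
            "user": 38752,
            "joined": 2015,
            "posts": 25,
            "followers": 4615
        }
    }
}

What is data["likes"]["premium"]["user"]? 74748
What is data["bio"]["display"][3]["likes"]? 25266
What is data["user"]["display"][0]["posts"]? 70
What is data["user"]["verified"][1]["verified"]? True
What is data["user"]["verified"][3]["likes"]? 17067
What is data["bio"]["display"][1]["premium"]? True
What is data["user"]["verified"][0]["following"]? 190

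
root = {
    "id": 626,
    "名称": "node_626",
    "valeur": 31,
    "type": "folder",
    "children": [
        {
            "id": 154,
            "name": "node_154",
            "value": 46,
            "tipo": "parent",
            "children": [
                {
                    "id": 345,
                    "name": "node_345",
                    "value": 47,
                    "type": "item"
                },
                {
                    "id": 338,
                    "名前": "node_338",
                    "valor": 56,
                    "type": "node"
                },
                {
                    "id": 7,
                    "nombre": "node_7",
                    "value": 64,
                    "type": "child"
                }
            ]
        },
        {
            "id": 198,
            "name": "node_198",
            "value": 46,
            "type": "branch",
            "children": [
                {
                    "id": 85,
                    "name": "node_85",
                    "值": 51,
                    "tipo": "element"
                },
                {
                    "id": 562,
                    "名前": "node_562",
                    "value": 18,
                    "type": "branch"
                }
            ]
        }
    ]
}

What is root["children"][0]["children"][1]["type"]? "node"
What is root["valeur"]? 31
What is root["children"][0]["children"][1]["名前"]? "node_338"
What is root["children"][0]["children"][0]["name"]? "node_345"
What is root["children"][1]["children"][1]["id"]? 562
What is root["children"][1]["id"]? 198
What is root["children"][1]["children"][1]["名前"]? "node_562"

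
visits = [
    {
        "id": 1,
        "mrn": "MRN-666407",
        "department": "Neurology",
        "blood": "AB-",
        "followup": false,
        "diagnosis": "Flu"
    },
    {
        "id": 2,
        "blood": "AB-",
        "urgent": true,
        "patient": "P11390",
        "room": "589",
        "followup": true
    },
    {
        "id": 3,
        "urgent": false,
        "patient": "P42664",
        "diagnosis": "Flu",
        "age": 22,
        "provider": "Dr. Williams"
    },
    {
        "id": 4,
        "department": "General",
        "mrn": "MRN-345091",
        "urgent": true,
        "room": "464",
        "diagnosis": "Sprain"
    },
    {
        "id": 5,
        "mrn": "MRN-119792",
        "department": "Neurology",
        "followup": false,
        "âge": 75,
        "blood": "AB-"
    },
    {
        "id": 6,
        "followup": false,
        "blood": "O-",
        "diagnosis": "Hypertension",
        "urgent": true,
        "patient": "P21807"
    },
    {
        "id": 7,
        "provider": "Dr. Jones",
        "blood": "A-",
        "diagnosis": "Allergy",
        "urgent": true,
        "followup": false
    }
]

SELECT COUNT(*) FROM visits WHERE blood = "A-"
1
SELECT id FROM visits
[1, 2, 3, 4, 5, 6, 7]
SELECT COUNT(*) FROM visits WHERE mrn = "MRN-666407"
1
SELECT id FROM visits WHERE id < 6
[1, 2, 3, 4, 5]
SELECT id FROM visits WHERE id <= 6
[1, 2, 3, 4, 5, 6]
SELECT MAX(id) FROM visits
7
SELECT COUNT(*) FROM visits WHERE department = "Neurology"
2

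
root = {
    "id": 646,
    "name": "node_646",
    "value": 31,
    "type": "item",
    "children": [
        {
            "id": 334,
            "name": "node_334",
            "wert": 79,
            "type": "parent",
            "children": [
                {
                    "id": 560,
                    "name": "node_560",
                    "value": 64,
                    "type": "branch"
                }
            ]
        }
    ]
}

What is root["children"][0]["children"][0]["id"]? 560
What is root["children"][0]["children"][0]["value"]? 64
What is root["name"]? "node_646"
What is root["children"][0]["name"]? "node_334"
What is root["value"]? 31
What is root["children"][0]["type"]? "parent"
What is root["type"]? "item"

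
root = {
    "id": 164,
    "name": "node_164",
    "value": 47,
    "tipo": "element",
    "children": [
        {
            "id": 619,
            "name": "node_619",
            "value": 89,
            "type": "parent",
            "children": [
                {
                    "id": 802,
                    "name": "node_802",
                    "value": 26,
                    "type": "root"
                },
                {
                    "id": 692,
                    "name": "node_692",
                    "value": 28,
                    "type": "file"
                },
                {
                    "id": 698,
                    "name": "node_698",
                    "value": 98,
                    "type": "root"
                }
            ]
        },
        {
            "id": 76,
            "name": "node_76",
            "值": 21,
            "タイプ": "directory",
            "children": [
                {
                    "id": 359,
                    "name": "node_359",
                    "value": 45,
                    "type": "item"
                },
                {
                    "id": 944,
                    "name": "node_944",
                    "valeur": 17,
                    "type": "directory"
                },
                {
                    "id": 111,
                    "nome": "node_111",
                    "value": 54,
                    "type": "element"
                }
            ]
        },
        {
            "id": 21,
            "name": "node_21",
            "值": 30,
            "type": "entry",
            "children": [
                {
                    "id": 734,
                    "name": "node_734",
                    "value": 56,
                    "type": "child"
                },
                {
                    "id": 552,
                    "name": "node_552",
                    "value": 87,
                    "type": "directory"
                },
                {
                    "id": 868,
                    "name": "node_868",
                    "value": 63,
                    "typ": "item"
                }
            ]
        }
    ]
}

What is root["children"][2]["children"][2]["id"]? 868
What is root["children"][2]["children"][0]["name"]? "node_734"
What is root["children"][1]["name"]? "node_76"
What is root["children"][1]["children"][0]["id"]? 359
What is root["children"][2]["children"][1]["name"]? "node_552"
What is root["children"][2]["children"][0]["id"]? 734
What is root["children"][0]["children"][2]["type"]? "root"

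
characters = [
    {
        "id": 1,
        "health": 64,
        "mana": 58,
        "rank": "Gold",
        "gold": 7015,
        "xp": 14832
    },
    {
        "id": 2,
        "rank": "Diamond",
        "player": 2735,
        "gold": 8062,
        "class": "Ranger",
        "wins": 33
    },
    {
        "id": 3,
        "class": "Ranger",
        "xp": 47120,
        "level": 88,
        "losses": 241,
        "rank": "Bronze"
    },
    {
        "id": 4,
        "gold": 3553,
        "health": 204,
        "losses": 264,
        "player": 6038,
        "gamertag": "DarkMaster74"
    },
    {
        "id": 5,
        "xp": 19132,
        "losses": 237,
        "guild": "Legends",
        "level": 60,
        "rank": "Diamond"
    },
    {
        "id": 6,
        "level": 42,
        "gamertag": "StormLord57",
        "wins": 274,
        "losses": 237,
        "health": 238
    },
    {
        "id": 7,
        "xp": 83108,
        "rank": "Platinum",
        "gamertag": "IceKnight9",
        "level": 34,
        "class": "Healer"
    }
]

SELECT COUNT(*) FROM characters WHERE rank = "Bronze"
1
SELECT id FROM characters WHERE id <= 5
[1, 2, 3, 4, 5]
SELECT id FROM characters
[1, 2, 3, 4, 5, 6, 7]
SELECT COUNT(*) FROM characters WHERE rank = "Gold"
1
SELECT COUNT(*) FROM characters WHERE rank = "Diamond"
2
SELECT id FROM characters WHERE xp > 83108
[]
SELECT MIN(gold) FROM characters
3553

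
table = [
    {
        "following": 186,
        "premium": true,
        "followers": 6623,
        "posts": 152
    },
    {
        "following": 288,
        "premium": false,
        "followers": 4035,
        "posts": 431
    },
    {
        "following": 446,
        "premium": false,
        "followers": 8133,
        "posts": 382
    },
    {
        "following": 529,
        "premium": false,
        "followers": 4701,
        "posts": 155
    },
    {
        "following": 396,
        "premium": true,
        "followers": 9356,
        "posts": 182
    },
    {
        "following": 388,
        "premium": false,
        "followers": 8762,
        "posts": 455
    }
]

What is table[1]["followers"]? 4035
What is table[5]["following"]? 388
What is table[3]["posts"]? 155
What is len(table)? 6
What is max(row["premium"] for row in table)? True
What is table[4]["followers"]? 9356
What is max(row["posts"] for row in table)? 455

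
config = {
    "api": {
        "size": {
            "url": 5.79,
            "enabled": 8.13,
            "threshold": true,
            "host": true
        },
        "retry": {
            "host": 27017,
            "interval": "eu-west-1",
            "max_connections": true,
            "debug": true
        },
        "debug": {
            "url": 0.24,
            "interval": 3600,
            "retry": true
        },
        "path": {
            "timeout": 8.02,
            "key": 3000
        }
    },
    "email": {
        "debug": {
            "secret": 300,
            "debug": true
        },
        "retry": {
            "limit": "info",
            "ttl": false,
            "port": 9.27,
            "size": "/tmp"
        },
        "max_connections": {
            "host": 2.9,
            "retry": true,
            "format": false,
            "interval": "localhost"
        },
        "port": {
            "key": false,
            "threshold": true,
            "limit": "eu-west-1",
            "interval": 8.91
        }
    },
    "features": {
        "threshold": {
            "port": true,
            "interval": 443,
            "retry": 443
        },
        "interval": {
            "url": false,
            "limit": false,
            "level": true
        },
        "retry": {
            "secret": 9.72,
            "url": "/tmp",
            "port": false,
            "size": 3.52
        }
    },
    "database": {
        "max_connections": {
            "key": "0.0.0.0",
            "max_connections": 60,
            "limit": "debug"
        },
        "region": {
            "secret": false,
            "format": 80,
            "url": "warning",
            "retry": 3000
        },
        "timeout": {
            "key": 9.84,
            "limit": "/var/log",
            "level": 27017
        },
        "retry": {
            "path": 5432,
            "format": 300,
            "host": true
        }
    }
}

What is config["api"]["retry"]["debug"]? True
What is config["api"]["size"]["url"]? 5.79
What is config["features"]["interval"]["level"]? True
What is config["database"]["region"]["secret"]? False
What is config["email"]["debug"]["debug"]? True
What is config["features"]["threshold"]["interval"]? 443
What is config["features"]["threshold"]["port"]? True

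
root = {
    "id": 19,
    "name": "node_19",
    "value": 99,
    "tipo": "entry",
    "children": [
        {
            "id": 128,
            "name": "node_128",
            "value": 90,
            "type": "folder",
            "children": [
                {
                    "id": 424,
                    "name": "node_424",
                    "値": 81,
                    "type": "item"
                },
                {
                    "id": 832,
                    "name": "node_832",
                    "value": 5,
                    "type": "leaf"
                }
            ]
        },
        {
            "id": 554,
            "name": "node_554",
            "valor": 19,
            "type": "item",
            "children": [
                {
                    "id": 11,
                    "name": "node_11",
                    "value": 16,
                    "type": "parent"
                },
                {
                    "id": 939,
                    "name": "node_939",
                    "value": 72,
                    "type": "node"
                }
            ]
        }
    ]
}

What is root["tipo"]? "entry"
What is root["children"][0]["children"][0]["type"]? "item"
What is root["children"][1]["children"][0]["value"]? 16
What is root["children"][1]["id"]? 554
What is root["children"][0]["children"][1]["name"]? "node_832"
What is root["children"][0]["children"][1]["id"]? 832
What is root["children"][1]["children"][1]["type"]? "node"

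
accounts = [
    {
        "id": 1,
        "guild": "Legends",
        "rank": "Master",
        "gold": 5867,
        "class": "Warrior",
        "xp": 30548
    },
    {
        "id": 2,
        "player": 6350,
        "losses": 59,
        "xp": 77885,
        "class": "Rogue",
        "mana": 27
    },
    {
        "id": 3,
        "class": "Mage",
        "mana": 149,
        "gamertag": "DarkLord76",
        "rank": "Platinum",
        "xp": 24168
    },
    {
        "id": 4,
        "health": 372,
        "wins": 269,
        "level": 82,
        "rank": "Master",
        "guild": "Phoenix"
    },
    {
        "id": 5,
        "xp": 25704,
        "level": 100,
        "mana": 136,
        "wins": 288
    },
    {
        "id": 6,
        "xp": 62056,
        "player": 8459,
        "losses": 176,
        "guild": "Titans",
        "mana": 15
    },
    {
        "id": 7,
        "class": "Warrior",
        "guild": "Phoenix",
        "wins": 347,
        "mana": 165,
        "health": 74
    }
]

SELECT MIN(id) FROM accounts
1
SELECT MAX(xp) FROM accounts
77885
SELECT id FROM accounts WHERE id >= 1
[1, 2, 3, 4, 5, 6, 7]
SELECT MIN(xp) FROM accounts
24168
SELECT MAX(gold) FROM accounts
5867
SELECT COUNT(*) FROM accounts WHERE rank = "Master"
2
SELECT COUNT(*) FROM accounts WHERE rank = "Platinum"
1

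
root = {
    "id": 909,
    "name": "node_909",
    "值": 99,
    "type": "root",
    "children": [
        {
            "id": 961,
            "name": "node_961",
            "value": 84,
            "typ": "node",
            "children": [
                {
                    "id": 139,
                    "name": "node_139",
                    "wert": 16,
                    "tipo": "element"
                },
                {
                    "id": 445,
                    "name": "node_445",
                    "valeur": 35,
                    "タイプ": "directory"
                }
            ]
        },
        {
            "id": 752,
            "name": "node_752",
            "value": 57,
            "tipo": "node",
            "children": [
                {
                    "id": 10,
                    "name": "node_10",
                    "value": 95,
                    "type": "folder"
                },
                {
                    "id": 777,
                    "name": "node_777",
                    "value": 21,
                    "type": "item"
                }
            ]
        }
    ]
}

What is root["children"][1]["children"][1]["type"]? "item"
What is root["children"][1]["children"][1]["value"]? 21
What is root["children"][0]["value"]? 84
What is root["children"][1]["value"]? 57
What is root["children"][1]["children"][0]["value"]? 95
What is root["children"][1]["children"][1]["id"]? 777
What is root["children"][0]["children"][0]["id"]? 139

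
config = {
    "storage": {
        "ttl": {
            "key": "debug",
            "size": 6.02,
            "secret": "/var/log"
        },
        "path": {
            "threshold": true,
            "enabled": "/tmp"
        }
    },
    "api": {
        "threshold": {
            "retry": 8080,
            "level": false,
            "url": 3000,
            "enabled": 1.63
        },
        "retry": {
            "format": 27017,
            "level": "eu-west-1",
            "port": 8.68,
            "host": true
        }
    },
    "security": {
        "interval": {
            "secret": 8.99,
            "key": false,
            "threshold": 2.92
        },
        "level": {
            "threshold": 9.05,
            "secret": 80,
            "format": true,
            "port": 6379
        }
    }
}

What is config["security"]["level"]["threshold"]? 9.05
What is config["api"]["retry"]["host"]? True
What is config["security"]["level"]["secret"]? 80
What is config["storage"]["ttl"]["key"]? "debug"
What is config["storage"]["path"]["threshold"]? True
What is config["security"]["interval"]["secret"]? 8.99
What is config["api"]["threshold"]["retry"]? 8080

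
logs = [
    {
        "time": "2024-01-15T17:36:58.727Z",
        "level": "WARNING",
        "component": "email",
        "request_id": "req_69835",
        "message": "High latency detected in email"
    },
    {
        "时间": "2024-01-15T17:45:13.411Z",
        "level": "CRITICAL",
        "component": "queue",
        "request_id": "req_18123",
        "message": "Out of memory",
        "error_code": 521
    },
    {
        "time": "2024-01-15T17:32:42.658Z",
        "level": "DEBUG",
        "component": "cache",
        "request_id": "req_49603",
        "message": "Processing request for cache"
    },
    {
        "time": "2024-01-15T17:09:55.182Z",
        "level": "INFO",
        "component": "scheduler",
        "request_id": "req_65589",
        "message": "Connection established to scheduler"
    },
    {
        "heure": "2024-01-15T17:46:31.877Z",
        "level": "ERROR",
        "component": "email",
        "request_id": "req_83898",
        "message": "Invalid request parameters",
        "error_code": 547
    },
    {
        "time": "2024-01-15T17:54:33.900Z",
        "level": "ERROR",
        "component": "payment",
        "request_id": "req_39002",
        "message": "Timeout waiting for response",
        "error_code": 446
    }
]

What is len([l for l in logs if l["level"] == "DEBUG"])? 1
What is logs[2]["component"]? "cache"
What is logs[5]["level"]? "ERROR"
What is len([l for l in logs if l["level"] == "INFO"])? 1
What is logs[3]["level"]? "INFO"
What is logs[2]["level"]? "DEBUG"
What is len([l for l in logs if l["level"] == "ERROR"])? 2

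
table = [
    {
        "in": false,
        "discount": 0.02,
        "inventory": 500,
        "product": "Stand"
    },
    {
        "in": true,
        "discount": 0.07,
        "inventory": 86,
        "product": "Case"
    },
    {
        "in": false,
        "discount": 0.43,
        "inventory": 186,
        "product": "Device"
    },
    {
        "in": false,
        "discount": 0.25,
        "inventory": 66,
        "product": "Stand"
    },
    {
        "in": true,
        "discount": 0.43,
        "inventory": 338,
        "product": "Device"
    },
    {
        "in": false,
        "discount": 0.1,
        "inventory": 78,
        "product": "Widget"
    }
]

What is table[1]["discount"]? 0.07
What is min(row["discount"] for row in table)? 0.02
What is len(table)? 6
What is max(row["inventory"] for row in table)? 500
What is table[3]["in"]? False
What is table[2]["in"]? False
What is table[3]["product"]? "Stand"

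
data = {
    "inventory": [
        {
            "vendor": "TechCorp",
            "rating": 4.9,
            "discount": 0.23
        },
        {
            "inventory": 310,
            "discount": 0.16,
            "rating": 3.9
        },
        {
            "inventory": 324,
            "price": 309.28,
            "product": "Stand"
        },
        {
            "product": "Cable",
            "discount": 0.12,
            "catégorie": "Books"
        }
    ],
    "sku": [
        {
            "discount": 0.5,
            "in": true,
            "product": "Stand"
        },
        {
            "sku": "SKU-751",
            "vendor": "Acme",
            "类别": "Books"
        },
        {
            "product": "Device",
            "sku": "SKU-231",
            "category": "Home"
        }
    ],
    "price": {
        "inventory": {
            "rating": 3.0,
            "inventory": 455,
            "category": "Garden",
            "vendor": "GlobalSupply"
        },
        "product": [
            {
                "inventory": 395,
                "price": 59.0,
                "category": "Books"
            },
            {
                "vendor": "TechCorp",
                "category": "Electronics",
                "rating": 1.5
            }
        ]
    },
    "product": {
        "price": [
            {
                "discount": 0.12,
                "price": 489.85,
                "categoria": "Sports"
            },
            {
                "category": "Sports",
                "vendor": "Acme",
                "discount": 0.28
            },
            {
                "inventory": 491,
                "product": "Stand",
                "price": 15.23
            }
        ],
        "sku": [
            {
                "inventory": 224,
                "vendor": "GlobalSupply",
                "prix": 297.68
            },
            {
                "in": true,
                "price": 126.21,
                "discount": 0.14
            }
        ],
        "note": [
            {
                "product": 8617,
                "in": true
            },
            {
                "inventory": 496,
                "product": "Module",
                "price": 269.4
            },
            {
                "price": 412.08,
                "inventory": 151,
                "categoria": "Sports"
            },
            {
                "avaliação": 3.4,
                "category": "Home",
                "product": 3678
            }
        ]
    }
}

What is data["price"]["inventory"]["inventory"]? 455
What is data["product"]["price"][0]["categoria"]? "Sports"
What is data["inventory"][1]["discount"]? 0.16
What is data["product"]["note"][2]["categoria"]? "Sports"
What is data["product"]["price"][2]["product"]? "Stand"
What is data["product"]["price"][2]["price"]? 15.23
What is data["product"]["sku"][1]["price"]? 126.21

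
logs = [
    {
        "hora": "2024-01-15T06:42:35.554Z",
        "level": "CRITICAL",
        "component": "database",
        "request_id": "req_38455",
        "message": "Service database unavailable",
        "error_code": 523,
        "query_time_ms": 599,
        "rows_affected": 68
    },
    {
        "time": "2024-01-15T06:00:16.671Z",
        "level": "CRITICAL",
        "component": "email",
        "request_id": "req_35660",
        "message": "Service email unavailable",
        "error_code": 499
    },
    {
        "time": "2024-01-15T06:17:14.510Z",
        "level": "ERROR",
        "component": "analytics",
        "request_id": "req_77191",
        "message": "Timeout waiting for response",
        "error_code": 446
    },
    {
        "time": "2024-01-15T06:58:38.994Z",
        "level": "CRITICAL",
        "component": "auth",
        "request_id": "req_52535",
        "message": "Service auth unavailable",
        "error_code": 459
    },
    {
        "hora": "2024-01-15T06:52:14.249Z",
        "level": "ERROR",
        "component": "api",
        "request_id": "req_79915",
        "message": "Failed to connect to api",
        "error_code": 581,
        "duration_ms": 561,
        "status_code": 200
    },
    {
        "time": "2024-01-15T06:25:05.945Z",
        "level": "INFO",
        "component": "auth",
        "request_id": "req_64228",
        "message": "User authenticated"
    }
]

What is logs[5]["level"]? "INFO"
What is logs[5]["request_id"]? "req_64228"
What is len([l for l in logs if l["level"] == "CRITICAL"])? 3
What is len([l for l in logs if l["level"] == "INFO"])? 1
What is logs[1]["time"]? "2024-01-15T06:00:16.671Z"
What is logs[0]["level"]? "CRITICAL"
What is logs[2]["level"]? "ERROR"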